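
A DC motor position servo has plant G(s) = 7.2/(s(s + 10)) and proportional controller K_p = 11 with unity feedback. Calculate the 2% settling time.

Closed-loop characteristic equation: s² + 10s + 79.2 = 0, so ω_n = 8.899 rad/s and ζ = 10/(2·8.899) = 0.5618.
2% settling time T_s ≈ 4/(ζω_n) = 4/5 = 0.8 s.

T_s ≈ 0.8 s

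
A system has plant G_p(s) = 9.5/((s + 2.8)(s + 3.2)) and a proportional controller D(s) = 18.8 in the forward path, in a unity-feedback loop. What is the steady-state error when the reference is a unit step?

The loop is type 0. Static position error constant K_pos = D(0)·G_p(0) = 18.8·1.06 = 19.93.
Steady-state error to a unit step: e_ss = 1/(1+K_pos) = 1/20.93 = 0.0478.

0.0478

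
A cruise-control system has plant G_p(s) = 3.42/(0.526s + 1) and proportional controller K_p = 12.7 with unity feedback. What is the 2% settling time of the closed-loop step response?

T_s ≈ 0.0474 s

Closed loop: T(s) = K_p·G_p/(1+K_p·G_p) = 43.43/(0.526s + 1 + 43.43), with pole at s = −(1 + 43.43)/0.526 = −84.48.
τ = 1/84.48 = 0.01184 s, so 2% settling time ≈ 4τ = 0.0474 s.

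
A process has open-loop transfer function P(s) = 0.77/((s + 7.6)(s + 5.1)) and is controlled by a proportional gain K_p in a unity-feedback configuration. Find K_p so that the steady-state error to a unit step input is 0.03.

K_p = 1630

For a type-0 loop with proportional control, e_ss = 1/(1 + K_p·P(0)).
P(0) = 0.01987. Require 1/(1 + K_p·0.01987) = 0.03, so 1 + 0.01987·K_p = 33.33.
K_p = (33.33 − 1)/0.01987 = 1630.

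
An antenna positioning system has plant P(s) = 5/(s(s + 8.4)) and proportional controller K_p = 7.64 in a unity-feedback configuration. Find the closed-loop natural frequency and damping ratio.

1 + K_p·P(s) = 0 gives s² + 8.4s + 38.2 = 0.
So ω_n² = 38.2 ⇒ ω_n = 6.181 rad/s, and ζ = 8.4/(2ω_n) = 0.68.

ω_n = 6.18 rad/s, ζ = 0.68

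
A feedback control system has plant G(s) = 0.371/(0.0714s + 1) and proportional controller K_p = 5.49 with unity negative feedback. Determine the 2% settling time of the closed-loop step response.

T_s ≈ 0.094 s

Closed loop: T(s) = K_p·G/(1+K_p·G) = 2.037/(0.0714s + 1 + 2.037), with pole at s = −(1 + 2.037)/0.0714 = −42.53.
τ = 1/42.53 = 0.02351 s, so 2% settling time ≈ 4τ = 0.094 s.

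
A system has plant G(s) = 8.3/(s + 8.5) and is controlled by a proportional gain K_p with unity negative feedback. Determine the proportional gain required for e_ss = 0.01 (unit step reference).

K_p = 101

Steady-state error for a unit step on this type-0 loop is 1/(1 + K_p·G(0)).
G(0) = 0.9765. Require 1/(1 + K_p·0.9765) = 0.01, so 1 + 0.9765·K_p = 100.
K_p = (100 − 1)/0.9765 = 101.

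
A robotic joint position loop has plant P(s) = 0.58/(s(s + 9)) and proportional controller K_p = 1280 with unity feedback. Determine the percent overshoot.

59.1%

Closed-loop characteristic equation: s² + 9s + 742.4 = 0, so ω_n = 27.25 rad/s and ζ = 9/(2·27.25) = 0.1652.
%OS = 100·exp(−πζ/√(1−ζ²)) = 100·exp(−π·0.1652/√0.9727) = 59.1%.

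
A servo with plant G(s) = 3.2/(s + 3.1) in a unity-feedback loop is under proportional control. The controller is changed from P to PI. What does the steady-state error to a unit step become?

0

Adding integral action puts a pole at s = 0 in the forward path, raising the system type to 1; a type-1 loop has zero steady-state error to a step.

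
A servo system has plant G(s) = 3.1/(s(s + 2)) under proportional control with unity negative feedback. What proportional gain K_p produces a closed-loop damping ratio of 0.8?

K_p = 0.504

Closed-loop characteristic equation: s² + 2s + K_p·3.1 = 0.
So ω_n = √(3.1K_p) and 2ζω_n = 2, giving ζ = 2/(2√(3.1K_p)).
Setting ζ = 0.8: √(3.1K_p) = 2/(2·0.8) = 1.25, so K_p = 1.562/3.1 = 0.504.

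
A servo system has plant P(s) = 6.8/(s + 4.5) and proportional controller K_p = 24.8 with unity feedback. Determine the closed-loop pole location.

Closed-loop transfer function: T(s) = K_p·P(s)/(1 + K_p·P(s)) = 168.6/(s + 4.5 + 168.6) = 168.6/(s + 173.1).
The closed-loop pole is at s = −173.1.

s = -173.1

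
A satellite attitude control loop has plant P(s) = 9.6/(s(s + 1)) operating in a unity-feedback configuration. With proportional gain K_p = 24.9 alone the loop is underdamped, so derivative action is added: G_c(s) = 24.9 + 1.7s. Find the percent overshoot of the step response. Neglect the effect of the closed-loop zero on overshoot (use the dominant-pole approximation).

12%

Forward path: (24.9 + 1.7s)·9.6/(s(s+1)). The closed-loop characteristic equation is s² + (1 + 9.6·1.7)s + 9.6·24.9 = 0.
That is s² + 17.32s + 239 = 0, so ω_n = 15.46 rad/s and ζ = 17.32/(2·15.46) = 0.5601.
%OS = 100·exp(−πζ/√(1−ζ²)) = 12%.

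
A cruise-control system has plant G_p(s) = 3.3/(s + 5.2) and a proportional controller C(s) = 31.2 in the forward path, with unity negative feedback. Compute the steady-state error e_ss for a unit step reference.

0.0481

The loop is type 0. Static position error constant K_pos = C(0)·G_p(0) = 31.2·0.6346 = 19.8.
Steady-state error to a unit step: e_ss = 1/(1+K_pos) = 1/20.8 = 0.0481.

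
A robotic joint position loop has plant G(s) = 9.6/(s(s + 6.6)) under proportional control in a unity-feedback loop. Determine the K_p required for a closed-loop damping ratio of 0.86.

Closed-loop characteristic equation: s² + 6.6s + K_p·9.6 = 0.
So ω_n = √(9.6K_p) and 2ζω_n = 6.6, giving ζ = 6.6/(2√(9.6K_p)).
Setting ζ = 0.86: √(9.6K_p) = 6.6/(2·0.86) = 3.837, so K_p = 14.72/9.6 = 1.53.

K_p = 1.53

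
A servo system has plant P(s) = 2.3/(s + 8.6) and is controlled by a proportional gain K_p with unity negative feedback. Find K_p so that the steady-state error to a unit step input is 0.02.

K_p = 183

For a type-0 loop with proportional control, e_ss = 1/(1 + K_p·P(0)).
P(0) = 0.2674. Require 1/(1 + K_p·0.2674) = 0.02, so 1 + 0.2674·K_p = 50.
K_p = (50 − 1)/0.2674 = 183.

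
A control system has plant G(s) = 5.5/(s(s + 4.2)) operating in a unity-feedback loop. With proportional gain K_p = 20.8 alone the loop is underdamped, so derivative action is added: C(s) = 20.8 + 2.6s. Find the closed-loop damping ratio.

Forward path: (20.8 + 2.6s)·5.5/(s(s+4.2)). The closed-loop characteristic equation is s² + (4.2 + 5.5·2.6)s + 5.5·20.8 = 0.
That is s² + 18.5s + 114.4 = 0, so ω_n = 10.7 rad/s and ζ = 18.5/(2·10.7) = 0.8648.

ζ = 0.865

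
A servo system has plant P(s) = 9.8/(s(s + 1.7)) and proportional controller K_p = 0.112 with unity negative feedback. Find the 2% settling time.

T_s ≈ 4.71 s

Closed-loop characteristic equation: s² + 1.7s + 1.098 = 0, so ω_n = 1.048 rad/s and ζ = 1.7/(2·1.048) = 0.8113.
2% settling time T_s ≈ 4/(ζω_n) = 4/0.85 = 4.71 s.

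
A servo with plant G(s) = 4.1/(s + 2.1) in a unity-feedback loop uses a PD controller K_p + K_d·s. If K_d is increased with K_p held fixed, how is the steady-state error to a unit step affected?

At s = 0 the derivative term contributes nothing: C(0) = K_p regardless of K_d, so K_pos = K_p·G(0) and e_ss are unchanged.

unchanged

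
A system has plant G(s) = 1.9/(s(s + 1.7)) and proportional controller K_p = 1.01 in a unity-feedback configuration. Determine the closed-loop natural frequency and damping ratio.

The closed-loop denominator is s(s+1.7) + 1.01·1.9 = s² + 1.7s + 1.919.
So ω_n² = 1.919 ⇒ ω_n = 1.385 rad/s, and ζ = 1.7/(2ω_n) = 0.614.

ω_n = 1.39 rad/s, ζ = 0.614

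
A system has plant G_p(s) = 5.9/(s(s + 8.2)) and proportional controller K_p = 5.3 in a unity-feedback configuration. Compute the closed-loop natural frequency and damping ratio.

1 + K_p·G_p(s) = 0 gives s² + 8.2s + 31.27 = 0.
So ω_n² = 31.27 ⇒ ω_n = 5.592 rad/s, and ζ = 8.2/(2ω_n) = 0.733.

ω_n = 5.59 rad/s, ζ = 0.733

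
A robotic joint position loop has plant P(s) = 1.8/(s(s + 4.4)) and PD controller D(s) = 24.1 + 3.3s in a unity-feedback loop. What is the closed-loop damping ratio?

Forward path: (24.1 + 3.3s)·1.8/(s(s+4.4)). The closed-loop characteristic equation is s² + (4.4 + 1.8·3.3)s + 1.8·24.1 = 0.
That is s² + 10.34s + 43.38 = 0, so ω_n = 6.586 rad/s and ζ = 10.34/(2·6.586) = 0.785.

ζ = 0.785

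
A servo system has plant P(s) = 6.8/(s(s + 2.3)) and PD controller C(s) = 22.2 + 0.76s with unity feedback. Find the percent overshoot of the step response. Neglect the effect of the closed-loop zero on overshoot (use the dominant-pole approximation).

36.7%

Forward path: (22.2 + 0.76s)·6.8/(s(s+2.3)). The closed-loop characteristic equation is s² + (2.3 + 6.8·0.76)s + 6.8·22.2 = 0.
That is s² + 7.468s + 151 = 0, so ω_n = 12.29 rad/s and ζ = 7.468/(2·12.29) = 0.3039.
%OS = 100·exp(−πζ/√(1−ζ²)) = 36.7%.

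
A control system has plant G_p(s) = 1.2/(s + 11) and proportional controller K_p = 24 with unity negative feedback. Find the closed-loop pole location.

Closed-loop transfer function: T(s) = K_p·G_p(s)/(1 + K_p·G_p(s)) = 28.8/(s + 11 + 28.8) = 28.8/(s + 39.8).
The closed-loop pole is at s = −39.8.

s = -39.8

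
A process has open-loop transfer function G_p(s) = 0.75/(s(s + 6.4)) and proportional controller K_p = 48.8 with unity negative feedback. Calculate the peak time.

T_p = 0.612 s

From 1 + K_pG_p(s) = 0: s² + 6.4s + 36.6 = 0 ⇒ ω_n = 6.05, ζ = 0.5289.
Damped frequency ω_d = ω_n√(1−ζ²) = 5.134 rad/s, so peak time T_p = π/ω_d = 0.612 s.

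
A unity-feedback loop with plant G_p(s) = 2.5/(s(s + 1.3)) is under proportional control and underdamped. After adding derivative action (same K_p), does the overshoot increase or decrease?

decrease

The derivative term adds K·K_d to the s-coefficient of the characteristic equation, raising 2ζω_n while ω_n is unchanged; ζ increases, so overshoot decreases.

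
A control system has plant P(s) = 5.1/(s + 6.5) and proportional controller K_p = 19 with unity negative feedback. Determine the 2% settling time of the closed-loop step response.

T_s ≈ 0.0387 s

Closed-loop transfer function: T(s) = K_p·P(s)/(1 + K_p·P(s)) = 96.9/(s + 6.5 + 96.9) = 96.9/(s + 103.4).
Time constant τ = 1/103.4 = 0.009671 s, so the 2% settling time is about 4τ = 0.0387 s.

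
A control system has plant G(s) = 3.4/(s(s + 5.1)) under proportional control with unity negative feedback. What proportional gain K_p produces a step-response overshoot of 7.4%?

From %OS = 100·exp(−πζ/√(1−ζ²)) = 7.4%, ζ = −ln(0.074)/√(π²+ln²(0.074)) = 0.6381.
Characteristic equation s² + 5.1s + 3.4K_p = 0 gives ζ = 5.1/(2√(3.4K_p)).
Setting ζ = 0.6381: √(3.4K_p) = 5.1/(2·0.6381) = 3.996, so K_p = 15.97/3.4 = 4.7.

K_p = 4.7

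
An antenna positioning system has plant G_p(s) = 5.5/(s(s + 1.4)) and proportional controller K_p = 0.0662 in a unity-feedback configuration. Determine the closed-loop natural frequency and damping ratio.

ω_n = 0.603 rad/s, ζ = 1.16

With unity feedback the closed-loop characteristic equation is s² + 1.4s + 0.0662·5.5 = s² + 1.4s + 0.3641 = 0.
So ω_n² = 0.3641 ⇒ ω_n = 0.6034 rad/s, and ζ = 1.4/(2ω_n) = 1.16.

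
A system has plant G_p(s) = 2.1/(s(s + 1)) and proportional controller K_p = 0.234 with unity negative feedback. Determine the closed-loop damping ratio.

With unity feedback the closed-loop characteristic equation is s² + 1s + 0.234·2.1 = s² + 1s + 0.4914 = 0.
So ω_n² = 0.4914 ⇒ ω_n = 0.701 rad/s, and ζ = 1/(2ω_n) = 0.713.

ζ = 0.713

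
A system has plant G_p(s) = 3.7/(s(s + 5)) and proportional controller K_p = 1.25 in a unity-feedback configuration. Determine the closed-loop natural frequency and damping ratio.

ω_n = 2.15 rad/s, ζ = 1.16

1 + K_p·G_p(s) = 0 gives s² + 5s + 4.625 = 0.
So ω_n² = 4.625 ⇒ ω_n = 2.151 rad/s, and ζ = 5/(2ω_n) = 1.16.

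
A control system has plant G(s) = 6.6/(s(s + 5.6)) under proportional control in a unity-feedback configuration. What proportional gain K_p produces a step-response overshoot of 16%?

K_p = 4.68

From %OS = 100·exp(−πζ/√(1−ζ²)) = 16%, ζ = −ln(0.16)/√(π²+ln²(0.16)) = 0.5039.
Characteristic equation s² + 5.6s + 6.6K_p = 0 gives ζ = 5.6/(2√(6.6K_p)).
Setting ζ = 0.5039: √(6.6K_p) = 5.6/(2·0.5039) = 5.557, so K_p = 30.88/6.6 = 4.68.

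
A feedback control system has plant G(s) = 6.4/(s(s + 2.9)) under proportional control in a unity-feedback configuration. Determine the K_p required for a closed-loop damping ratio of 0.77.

K_p = 0.554

Closed-loop characteristic equation: s² + 2.9s + K_p·6.4 = 0.
So ω_n = √(6.4K_p) and 2ζω_n = 2.9, giving ζ = 2.9/(2√(6.4K_p)).
Setting ζ = 0.77: √(6.4K_p) = 2.9/(2·0.77) = 1.883, so K_p = 3.546/6.4 = 0.554.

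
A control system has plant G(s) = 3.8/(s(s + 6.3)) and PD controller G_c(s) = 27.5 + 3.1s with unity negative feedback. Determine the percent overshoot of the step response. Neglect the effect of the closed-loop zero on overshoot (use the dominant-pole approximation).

Forward path: (27.5 + 3.1s)·3.8/(s(s+6.3)). The closed-loop characteristic equation is s² + (6.3 + 3.8·3.1)s + 3.8·27.5 = 0.
That is s² + 18.08s + 104.5 = 0, so ω_n = 10.22 rad/s and ζ = 18.08/(2·10.22) = 0.8843.
%OS = 100·exp(−πζ/√(1−ζ²)) = 0.26%.

0.26%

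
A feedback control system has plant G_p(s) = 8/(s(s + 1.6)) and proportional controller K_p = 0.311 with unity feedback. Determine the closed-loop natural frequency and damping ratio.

ω_n = 1.58 rad/s, ζ = 0.507

With unity feedback the closed-loop characteristic equation is s² + 1.6s + 0.311·8 = s² + 1.6s + 2.488 = 0.
So ω_n² = 2.488 ⇒ ω_n = 1.577 rad/s, and ζ = 1.6/(2ω_n) = 0.507.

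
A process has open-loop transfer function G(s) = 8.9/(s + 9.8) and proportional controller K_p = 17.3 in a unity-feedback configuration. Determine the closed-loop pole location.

s = -163.8

Closed-loop transfer function: T(s) = K_p·G(s)/(1 + K_p·G(s)) = 154/(s + 9.8 + 154) = 154/(s + 163.8).
The closed-loop pole is at s = −163.8.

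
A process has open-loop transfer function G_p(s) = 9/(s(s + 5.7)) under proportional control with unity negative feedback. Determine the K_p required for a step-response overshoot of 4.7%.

K_p = 1.86

From %OS = 100·exp(−πζ/√(1−ζ²)) = 4.7%, ζ = −ln(0.047)/√(π²+ln²(0.047)) = 0.6975.
Characteristic equation s² + 5.7s + 9K_p = 0 gives ζ = 5.7/(2√(9K_p)).
Setting ζ = 0.6975: √(9K_p) = 5.7/(2·0.6975) = 4.086, so K_p = 16.7/9 = 1.86.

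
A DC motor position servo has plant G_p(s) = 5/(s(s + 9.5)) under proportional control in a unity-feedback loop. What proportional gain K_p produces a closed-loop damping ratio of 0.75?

Closed-loop characteristic equation: s² + 9.5s + K_p·5 = 0.
So ω_n = √(5K_p) and 2ζω_n = 9.5, giving ζ = 9.5/(2√(5K_p)).
Setting ζ = 0.75: √(5K_p) = 9.5/(2·0.75) = 6.333, so K_p = 40.11/5 = 8.02.

K_p = 8.02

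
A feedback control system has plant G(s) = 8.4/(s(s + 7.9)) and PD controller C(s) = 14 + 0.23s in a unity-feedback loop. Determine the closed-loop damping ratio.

Forward path: (14 + 0.23s)·8.4/(s(s+7.9)). The closed-loop characteristic equation is s² + (7.9 + 8.4·0.23)s + 8.4·14 = 0.
That is s² + 9.832s + 117.6 = 0, so ω_n = 10.84 rad/s and ζ = 9.832/(2·10.84) = 0.4533.

ζ = 0.453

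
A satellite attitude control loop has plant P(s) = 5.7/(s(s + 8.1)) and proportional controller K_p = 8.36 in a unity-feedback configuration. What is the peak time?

Closed-loop characteristic equation: s² + 8.1s + 47.65 = 0, so ω_n = 6.903 rad/s and ζ = 8.1/(2·6.903) = 0.5867.
Damped frequency ω_d = ω_n√(1−ζ²) = 5.59 rad/s, so peak time T_p = π/ω_d = 0.562 s.

T_p = 0.562 s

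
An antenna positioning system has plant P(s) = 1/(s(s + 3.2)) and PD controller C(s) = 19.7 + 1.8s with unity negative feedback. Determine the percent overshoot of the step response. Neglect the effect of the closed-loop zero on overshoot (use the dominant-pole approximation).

11.7%

Forward path: (19.7 + 1.8s)·1/(s(s+3.2)). The closed-loop characteristic equation is s² + (3.2 + 1·1.8)s + 1·19.7 = 0.
That is s² + 5s + 19.7 = 0, so ω_n = 4.438 rad/s and ζ = 5/(2·4.438) = 0.5633.
%OS = 100·exp(−πζ/√(1−ζ²)) = 11.7%.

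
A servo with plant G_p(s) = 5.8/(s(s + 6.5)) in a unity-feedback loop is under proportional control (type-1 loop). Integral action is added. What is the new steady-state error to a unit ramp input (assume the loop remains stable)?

0

The integrator raises the loop to type 2, so K_v → ∞ and e_ss to a ramp is zero.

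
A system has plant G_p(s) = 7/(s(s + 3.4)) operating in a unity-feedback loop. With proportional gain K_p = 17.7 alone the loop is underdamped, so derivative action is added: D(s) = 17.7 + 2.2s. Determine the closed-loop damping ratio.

Forward path: (17.7 + 2.2s)·7/(s(s+3.4)). The closed-loop characteristic equation is s² + (3.4 + 7·2.2)s + 7·17.7 = 0.
That is s² + 18.8s + 123.9 = 0, so ω_n = 11.13 rad/s and ζ = 18.8/(2·11.13) = 0.8445.

ζ = 0.844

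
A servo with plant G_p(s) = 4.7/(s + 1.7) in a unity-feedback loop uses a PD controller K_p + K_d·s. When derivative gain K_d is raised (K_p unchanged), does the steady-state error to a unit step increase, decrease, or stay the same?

K_d affects only the transient (the s-coefficient); the DC loop gain, and hence e_ss, depends only on K_p.

unchanged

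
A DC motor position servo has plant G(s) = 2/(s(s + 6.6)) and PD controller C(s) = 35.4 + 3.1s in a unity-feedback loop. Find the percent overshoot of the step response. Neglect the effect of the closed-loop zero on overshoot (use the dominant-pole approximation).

2.52%

Forward path: (35.4 + 3.1s)·2/(s(s+6.6)). The closed-loop characteristic equation is s² + (6.6 + 2·3.1)s + 2·35.4 = 0.
That is s² + 12.8s + 70.8 = 0, so ω_n = 8.414 rad/s and ζ = 12.8/(2·8.414) = 0.7606.
%OS = 100·exp(−πζ/√(1−ζ²)) = 2.52%.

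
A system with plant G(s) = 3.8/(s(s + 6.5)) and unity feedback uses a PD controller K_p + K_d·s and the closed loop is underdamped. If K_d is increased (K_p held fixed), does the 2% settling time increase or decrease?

decrease

Characteristic equation s² + (6.5 + 3.8K_d)s + 3.8K_p = 0: raising K_d increases ζω_n = (6.5+3.8K_d)/2 while the loop stays underdamped, so T_s ≈ 4/(ζω_n) decreases.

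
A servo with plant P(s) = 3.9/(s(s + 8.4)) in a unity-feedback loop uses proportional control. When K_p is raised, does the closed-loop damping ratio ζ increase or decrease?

ζ = 8.4/(2√(3.9K_p)); increasing K_p raises the denominator, so ζ falls.

decrease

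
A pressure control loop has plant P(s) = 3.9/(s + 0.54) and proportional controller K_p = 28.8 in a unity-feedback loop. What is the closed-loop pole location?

Closed-loop transfer function: T(s) = K_p·P(s)/(1 + K_p·P(s)) = 112.3/(s + 0.54 + 112.3) = 112.3/(s + 112.9).
The closed-loop pole is at s = −112.9.

s = -112.9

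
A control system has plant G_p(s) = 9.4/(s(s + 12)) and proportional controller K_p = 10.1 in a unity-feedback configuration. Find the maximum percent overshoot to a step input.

8.58%

From 1 + K_pG_p(s) = 0: s² + 12s + 94.94 = 0 ⇒ ω_n = 9.744, ζ = 0.6158.
%OS = 100·exp(−πζ/√(1−ζ²)) = 100·exp(−π·0.6158/√0.6208) = 8.58%.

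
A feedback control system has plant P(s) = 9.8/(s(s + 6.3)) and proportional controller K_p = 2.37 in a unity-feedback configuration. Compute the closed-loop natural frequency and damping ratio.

ω_n = 4.82 rad/s, ζ = 0.654

With unity feedback the closed-loop characteristic equation is s² + 6.3s + 2.37·9.8 = s² + 6.3s + 23.23 = 0.
So ω_n² = 23.23 ⇒ ω_n = 4.819 rad/s, and ζ = 6.3/(2ω_n) = 0.654.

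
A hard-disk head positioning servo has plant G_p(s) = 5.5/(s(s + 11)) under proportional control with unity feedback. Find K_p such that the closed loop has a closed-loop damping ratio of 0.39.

K_p = 36.2

Closed-loop characteristic equation: s² + 11s + K_p·5.5 = 0.
So ω_n = √(5.5K_p) and 2ζω_n = 11, giving ζ = 11/(2√(5.5K_p)).
Setting ζ = 0.39: √(5.5K_p) = 11/(2·0.39) = 14.1, so K_p = 198.9/5.5 = 36.2.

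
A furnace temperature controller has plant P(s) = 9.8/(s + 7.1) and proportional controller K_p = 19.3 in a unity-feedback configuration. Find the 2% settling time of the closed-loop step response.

Closed-loop transfer function: T(s) = K_p·P(s)/(1 + K_p·P(s)) = 189.1/(s + 7.1 + 189.1) = 189.1/(s + 196.2).
Time constant τ = 1/196.2 = 0.005096 s, so the 2% settling time is about 4τ = 0.0204 s.

T_s ≈ 0.0204 s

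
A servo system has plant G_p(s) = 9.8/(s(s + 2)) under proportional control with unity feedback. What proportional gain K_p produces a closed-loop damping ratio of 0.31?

Closed-loop characteristic equation: s² + 2s + K_p·9.8 = 0.
So ω_n = √(9.8K_p) and 2ζω_n = 2, giving ζ = 2/(2√(9.8K_p)).
Setting ζ = 0.31: √(9.8K_p) = 2/(2·0.31) = 3.226, so K_p = 10.41/9.8 = 1.06.

K_p = 1.06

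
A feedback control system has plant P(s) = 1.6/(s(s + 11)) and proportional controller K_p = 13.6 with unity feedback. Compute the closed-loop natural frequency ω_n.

The closed-loop denominator is s(s+11) + 13.6·1.6 = s² + 11s + 21.76.
Matching s² + 2ζω_n s + ω_n²: ω_n = √21.76 = 4.665 rad/s and 2ζω_n = 11, so ζ = 11/(2·4.665) = 1.18.

ω_n = 4.66 rad/s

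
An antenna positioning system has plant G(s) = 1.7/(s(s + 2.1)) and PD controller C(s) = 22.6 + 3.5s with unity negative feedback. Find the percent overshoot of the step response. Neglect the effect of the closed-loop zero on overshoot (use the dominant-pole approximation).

6.84%

Forward path: (22.6 + 3.5s)·1.7/(s(s+2.1)). The closed-loop characteristic equation is s² + (2.1 + 1.7·3.5)s + 1.7·22.6 = 0.
That is s² + 8.05s + 38.42 = 0, so ω_n = 6.198 rad/s and ζ = 8.05/(2·6.198) = 0.6494.
%OS = 100·exp(−πζ/√(1−ζ²)) = 6.84%.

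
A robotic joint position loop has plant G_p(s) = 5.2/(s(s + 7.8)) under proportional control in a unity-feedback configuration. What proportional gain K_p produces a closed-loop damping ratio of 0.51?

K_p = 11.2

Closed-loop characteristic equation: s² + 7.8s + K_p·5.2 = 0.
So ω_n = √(5.2K_p) and 2ζω_n = 7.8, giving ζ = 7.8/(2√(5.2K_p)).
Setting ζ = 0.51: √(5.2K_p) = 7.8/(2·0.51) = 7.647, so K_p = 58.48/5.2 = 11.2.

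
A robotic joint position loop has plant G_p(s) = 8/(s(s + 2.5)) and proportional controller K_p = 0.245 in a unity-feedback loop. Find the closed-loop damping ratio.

The closed-loop denominator is s(s+2.5) + 0.245·8 = s² + 2.5s + 1.96.
Matching s² + 2ζω_n s + ω_n²: ω_n = √1.96 = 1.4 rad/s and 2ζω_n = 2.5, so ζ = 2.5/(2·1.4) = 0.893.

ζ = 0.893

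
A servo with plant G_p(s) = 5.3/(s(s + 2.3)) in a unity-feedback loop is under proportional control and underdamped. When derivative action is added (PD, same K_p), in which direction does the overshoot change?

With PD the characteristic equation becomes s² + (a + K·K_d)s + K·K_p = 0; the damping term grows, ζ rises, overshoot falls.

decrease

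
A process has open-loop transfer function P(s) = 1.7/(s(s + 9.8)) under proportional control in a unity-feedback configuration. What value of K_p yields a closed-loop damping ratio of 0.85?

K_p = 19.5

Closed-loop characteristic equation: s² + 9.8s + K_p·1.7 = 0.
So ω_n = √(1.7K_p) and 2ζω_n = 9.8, giving ζ = 9.8/(2√(1.7K_p)).
Setting ζ = 0.85: √(1.7K_p) = 9.8/(2·0.85) = 5.765, so K_p = 33.23/1.7 = 19.5.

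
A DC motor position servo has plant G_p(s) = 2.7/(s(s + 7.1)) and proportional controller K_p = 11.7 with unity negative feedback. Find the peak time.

T_p = 0.721 s

Closed-loop characteristic equation: s² + 7.1s + 31.59 = 0, so ω_n = 5.62 rad/s and ζ = 7.1/(2·5.62) = 0.6316.
Damped frequency ω_d = ω_n√(1−ζ²) = 4.357 rad/s, so peak time T_p = π/ω_d = 0.721 s.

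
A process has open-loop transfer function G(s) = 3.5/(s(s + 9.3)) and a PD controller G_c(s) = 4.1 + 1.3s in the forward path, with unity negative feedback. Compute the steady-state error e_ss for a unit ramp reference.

0.648

The loop has one pole at the origin (type 1). Velocity error constant K_v = lim_{s→0} s·G_c(s)G(s) = 4.1·3.5/9.3 = 1.543.
Steady-state error to a unit ramp: e_ss = 1/K_v = 0.648.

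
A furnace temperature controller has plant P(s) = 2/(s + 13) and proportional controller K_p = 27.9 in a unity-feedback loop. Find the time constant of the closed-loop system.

Closed-loop transfer function: T(s) = K_p·P(s)/(1 + K_p·P(s)) = 55.8/(s + 13 + 55.8) = 55.8/(s + 68.8).
Time constant τ = 1/68.8 = 0.0145 s.

τ = 0.0145 s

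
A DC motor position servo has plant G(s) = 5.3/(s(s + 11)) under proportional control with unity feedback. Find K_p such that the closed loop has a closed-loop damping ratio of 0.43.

K_p = 30.9

Closed-loop characteristic equation: s² + 11s + K_p·5.3 = 0.
So ω_n = √(5.3K_p) and 2ζω_n = 11, giving ζ = 11/(2√(5.3K_p)).
Setting ζ = 0.43: √(5.3K_p) = 11/(2·0.43) = 12.79, so K_p = 163.6/5.3 = 30.9.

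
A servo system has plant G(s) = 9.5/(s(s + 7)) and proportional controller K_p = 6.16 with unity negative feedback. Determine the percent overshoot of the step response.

19.9%

The closed-loop denominator s² + 7s + 58.52 gives ω_n = √58.52 = 7.65 and ζ = 7/(2ω_n) = 0.4575.
%OS = 100·exp(−πζ/√(1−ζ²)) = 100·exp(−π·0.4575/√0.7907) = 19.9%.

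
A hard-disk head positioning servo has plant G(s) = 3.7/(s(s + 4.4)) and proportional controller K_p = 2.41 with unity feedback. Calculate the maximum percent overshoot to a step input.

3.26%

Closed-loop characteristic equation: s² + 4.4s + 8.917 = 0, so ω_n = 2.986 rad/s and ζ = 4.4/(2·2.986) = 0.7367.
%OS = 100·exp(−πζ/√(1−ζ²)) = 100·exp(−π·0.7367/√0.4572) = 3.26%.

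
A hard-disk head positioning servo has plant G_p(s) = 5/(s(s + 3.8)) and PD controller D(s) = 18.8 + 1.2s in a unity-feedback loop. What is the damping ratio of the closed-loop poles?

ζ = 0.505

Forward path: (18.8 + 1.2s)·5/(s(s+3.8)). The closed-loop characteristic equation is s² + (3.8 + 5·1.2)s + 5·18.8 = 0.
That is s² + 9.8s + 94 = 0, so ω_n = 9.695 rad/s and ζ = 9.8/(2·9.695) = 0.5054.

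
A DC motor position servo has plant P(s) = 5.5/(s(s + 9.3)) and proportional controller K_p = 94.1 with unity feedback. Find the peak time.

T_p = 0.141 s

Closed-loop characteristic equation: s² + 9.3s + 517.5 = 0, so ω_n = 22.75 rad/s and ζ = 9.3/(2·22.75) = 0.2044.
Damped frequency ω_d = ω_n√(1−ζ²) = 22.27 rad/s, so peak time T_p = π/ω_d = 0.141 s.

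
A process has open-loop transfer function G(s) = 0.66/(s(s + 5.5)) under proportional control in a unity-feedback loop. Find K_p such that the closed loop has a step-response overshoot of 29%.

From %OS = 100·exp(−πζ/√(1−ζ²)) = 29%, ζ = −ln(0.29)/√(π²+ln²(0.29)) = 0.3666.
Characteristic equation s² + 5.5s + 0.66K_p = 0 gives ζ = 5.5/(2√(0.66K_p)).
Setting ζ = 0.3666: √(0.66K_p) = 5.5/(2·0.3666) = 7.501, so K_p = 56.27/0.66 = 85.3.

K_p = 85.3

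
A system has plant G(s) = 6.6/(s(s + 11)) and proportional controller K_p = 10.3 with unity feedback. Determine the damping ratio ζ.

ζ = 0.667

The closed-loop denominator is s(s+11) + 10.3·6.6 = s² + 11s + 67.98.
Matching s² + 2ζω_n s + ω_n²: ω_n = √67.98 = 8.245 rad/s and 2ζω_n = 11, so ζ = 11/(2·8.245) = 0.667.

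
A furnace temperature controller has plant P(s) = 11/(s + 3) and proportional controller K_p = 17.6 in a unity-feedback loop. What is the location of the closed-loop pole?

s = -196.6

Closed-loop transfer function: T(s) = K_p·P(s)/(1 + K_p·P(s)) = 193.6/(s + 3 + 193.6) = 193.6/(s + 196.6).
The closed-loop pole is at s = −196.6.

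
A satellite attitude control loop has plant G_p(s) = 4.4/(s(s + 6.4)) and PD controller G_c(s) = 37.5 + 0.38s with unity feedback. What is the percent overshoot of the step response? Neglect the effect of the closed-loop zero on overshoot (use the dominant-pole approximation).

Forward path: (37.5 + 0.38s)·4.4/(s(s+6.4)). The closed-loop characteristic equation is s² + (6.4 + 4.4·0.38)s + 4.4·37.5 = 0.
That is s² + 8.072s + 165 = 0, so ω_n = 12.85 rad/s and ζ = 8.072/(2·12.85) = 0.3142.
%OS = 100·exp(−πζ/√(1−ζ²)) = 35.4%.

35.4%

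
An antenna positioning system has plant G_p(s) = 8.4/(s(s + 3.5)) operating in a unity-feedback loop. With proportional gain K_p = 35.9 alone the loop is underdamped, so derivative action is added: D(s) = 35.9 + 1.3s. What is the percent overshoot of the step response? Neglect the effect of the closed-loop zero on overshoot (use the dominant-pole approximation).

Forward path: (35.9 + 1.3s)·8.4/(s(s+3.5)). The closed-loop characteristic equation is s² + (3.5 + 8.4·1.3)s + 8.4·35.9 = 0.
That is s² + 14.42s + 301.6 = 0, so ω_n = 17.37 rad/s and ζ = 14.42/(2·17.37) = 0.4152.
%OS = 100·exp(−πζ/√(1−ζ²)) = 23.8%.

23.8%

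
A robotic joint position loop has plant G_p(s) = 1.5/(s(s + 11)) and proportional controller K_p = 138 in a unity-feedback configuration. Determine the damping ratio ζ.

1 + K_p·G_p(s) = 0 gives s² + 11s + 207 = 0.
Matching s² + 2ζω_n s + ω_n²: ω_n = √207 = 14.39 rad/s and 2ζω_n = 11, so ζ = 11/(2·14.39) = 0.382.

ζ = 0.382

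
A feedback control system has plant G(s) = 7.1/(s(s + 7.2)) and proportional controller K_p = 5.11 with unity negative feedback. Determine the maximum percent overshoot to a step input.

9.61%

From 1 + K_pG(s) = 0: s² + 7.2s + 36.28 = 0 ⇒ ω_n = 6.023, ζ = 0.5977.
%OS = 100·exp(−πζ/√(1−ζ²)) = 100·exp(−π·0.5977/√0.6428) = 9.61%.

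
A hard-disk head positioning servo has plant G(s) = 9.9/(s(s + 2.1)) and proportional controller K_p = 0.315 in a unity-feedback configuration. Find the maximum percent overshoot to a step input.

9.8%

The closed-loop denominator s² + 2.1s + 3.119 gives ω_n = √3.119 = 1.766 and ζ = 2.1/(2ω_n) = 0.5946.
%OS = 100·exp(−πζ/√(1−ζ²)) = 100·exp(−π·0.5946/√0.6465) = 9.8%.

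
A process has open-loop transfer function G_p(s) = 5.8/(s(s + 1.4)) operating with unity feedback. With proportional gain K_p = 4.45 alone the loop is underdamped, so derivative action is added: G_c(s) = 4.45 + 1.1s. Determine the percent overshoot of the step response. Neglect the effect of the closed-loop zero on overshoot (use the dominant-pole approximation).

2.38%

Forward path: (4.45 + 1.1s)·5.8/(s(s+1.4)). The closed-loop characteristic equation is s² + (1.4 + 5.8·1.1)s + 5.8·4.45 = 0.
That is s² + 7.78s + 25.81 = 0, so ω_n = 5.08 rad/s and ζ = 7.78/(2·5.08) = 0.7657.
%OS = 100·exp(−πζ/√(1−ζ²)) = 2.38%.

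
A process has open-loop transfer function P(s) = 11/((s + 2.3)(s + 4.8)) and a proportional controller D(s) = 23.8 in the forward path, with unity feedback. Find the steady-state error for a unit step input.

The loop is type 0. Static position error constant K_pos = D(0)·P(0) = 23.8·0.9964 = 23.71.
Steady-state error to a unit step: e_ss = 1/(1+K_pos) = 1/24.71 = 0.0405.

0.0405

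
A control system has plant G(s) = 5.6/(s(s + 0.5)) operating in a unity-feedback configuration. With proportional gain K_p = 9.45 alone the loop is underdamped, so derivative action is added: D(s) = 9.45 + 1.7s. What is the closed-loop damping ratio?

ζ = 0.689

Forward path: (9.45 + 1.7s)·5.6/(s(s+0.5)). The closed-loop characteristic equation is s² + (0.5 + 5.6·1.7)s + 5.6·9.45 = 0.
That is s² + 10.02s + 52.92 = 0, so ω_n = 7.275 rad/s and ζ = 10.02/(2·7.275) = 0.6887.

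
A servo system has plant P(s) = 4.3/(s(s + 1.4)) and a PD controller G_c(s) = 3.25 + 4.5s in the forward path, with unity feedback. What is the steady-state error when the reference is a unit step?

The open loop G_c(s)P(s) has a pole at the origin (type 1), so the static position error constant is infinite and e_ss = 1/(1+∞) = 0.

0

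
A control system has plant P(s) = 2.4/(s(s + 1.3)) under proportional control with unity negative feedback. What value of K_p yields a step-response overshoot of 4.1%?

From %OS = 100·exp(−πζ/√(1−ζ²)) = 4.1%, ζ = −ln(0.041)/√(π²+ln²(0.041)) = 0.713.
Characteristic equation s² + 1.3s + 2.4K_p = 0 gives ζ = 1.3/(2√(2.4K_p)).
Setting ζ = 0.713: √(2.4K_p) = 1.3/(2·0.713) = 0.9117, so K_p = 0.8312/2.4 = 0.346.

K_p = 0.346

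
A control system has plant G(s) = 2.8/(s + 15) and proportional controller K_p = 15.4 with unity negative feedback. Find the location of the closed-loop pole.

s = -58.12

Closed-loop transfer function: T(s) = K_p·G(s)/(1 + K_p·G(s)) = 43.12/(s + 15 + 43.12) = 43.12/(s + 58.12).
The closed-loop pole is at s = −58.12.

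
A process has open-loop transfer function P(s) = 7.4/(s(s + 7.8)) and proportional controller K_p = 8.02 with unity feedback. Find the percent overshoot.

15.8%

Closed-loop characteristic equation: s² + 7.8s + 59.35 = 0, so ω_n = 7.704 rad/s and ζ = 7.8/(2·7.704) = 0.5062.
%OS = 100·exp(−πζ/√(1−ζ²)) = 100·exp(−π·0.5062/√0.7437) = 15.8%.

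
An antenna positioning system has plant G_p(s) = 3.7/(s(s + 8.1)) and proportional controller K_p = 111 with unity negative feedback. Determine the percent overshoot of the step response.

52.7%

The closed-loop denominator s² + 8.1s + 410.7 gives ω_n = √410.7 = 20.27 and ζ = 8.1/(2ω_n) = 0.1998.
%OS = 100·exp(−πζ/√(1−ζ²)) = 100·exp(−π·0.1998/√0.9601) = 52.7%.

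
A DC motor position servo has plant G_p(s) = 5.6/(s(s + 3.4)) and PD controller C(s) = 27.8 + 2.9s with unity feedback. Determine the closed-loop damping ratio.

Forward path: (27.8 + 2.9s)·5.6/(s(s+3.4)). The closed-loop characteristic equation is s² + (3.4 + 5.6·2.9)s + 5.6·27.8 = 0.
That is s² + 19.64s + 155.7 = 0, so ω_n = 12.48 rad/s and ζ = 19.64/(2·12.48) = 0.787.

ζ = 0.787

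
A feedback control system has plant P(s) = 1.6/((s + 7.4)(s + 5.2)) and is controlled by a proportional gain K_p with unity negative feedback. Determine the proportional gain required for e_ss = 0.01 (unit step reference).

The loop is type 0, so e_ss(step) = 1/(1 + K_pos) with K_pos = K_p·P(0).
P(0) = 0.04158. Require 1/(1 + K_p·0.04158) = 0.01, so 1 + 0.04158·K_p = 100.
K_p = (100 − 1)/0.04158 = 2380.

K_p = 2380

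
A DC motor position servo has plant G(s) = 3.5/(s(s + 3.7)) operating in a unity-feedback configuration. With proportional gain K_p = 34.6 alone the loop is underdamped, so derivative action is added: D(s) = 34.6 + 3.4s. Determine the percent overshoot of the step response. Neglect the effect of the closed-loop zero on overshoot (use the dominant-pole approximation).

Forward path: (34.6 + 3.4s)·3.5/(s(s+3.7)). The closed-loop characteristic equation is s² + (3.7 + 3.5·3.4)s + 3.5·34.6 = 0.
That is s² + 15.6s + 121.1 = 0, so ω_n = 11 rad/s and ζ = 15.6/(2·11) = 0.7088.
%OS = 100·exp(−πζ/√(1−ζ²)) = 4.26%.

4.26%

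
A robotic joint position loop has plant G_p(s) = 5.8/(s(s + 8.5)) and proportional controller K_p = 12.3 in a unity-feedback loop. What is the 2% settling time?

The closed-loop denominator s² + 8.5s + 71.34 gives ω_n = √71.34 = 8.446 and ζ = 8.5/(2ω_n) = 0.5032.
2% settling time T_s ≈ 4/(ζω_n) = 4/4.25 = 0.941 s.

T_s ≈ 0.941 s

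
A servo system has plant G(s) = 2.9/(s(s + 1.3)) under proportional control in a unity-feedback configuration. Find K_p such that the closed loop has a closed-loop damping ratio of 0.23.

K_p = 2.75

Closed-loop characteristic equation: s² + 1.3s + K_p·2.9 = 0.
So ω_n = √(2.9K_p) and 2ζω_n = 1.3, giving ζ = 1.3/(2√(2.9K_p)).
Setting ζ = 0.23: √(2.9K_p) = 1.3/(2·0.23) = 2.826, so K_p = 7.987/2.9 = 2.75.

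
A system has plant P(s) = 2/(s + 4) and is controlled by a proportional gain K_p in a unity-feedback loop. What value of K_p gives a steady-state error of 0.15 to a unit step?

The loop is type 0, so e_ss(step) = 1/(1 + K_pos) with K_pos = K_p·P(0).
P(0) = 0.5. Require 1/(1 + K_p·0.5) = 0.15, so 1 + 0.5·K_p = 6.667.
K_p = (6.667 − 1)/0.5 = 11.3.

K_p = 11.3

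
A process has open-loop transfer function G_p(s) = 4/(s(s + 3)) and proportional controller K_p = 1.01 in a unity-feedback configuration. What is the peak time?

Closed-loop characteristic equation: s² + 3s + 4.04 = 0, so ω_n = 2.01 rad/s and ζ = 3/(2·2.01) = 0.7463.
Damped frequency ω_d = ω_n√(1−ζ²) = 1.338 rad/s, so peak time T_p = π/ω_d = 2.35 s.

T_p = 2.35 s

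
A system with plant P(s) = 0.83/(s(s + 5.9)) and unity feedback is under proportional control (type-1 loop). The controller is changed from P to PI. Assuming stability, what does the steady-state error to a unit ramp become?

The integrator raises the loop to type 2, so K_v → ∞ and e_ss to a ramp is zero.

0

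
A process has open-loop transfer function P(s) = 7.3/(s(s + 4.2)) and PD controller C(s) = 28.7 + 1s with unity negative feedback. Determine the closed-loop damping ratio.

ζ = 0.397

Forward path: (28.7 + 1s)·7.3/(s(s+4.2)). The closed-loop characteristic equation is s² + (4.2 + 7.3·1)s + 7.3·28.7 = 0.
That is s² + 11.5s + 209.5 = 0, so ω_n = 14.47 rad/s and ζ = 11.5/(2·14.47) = 0.3973.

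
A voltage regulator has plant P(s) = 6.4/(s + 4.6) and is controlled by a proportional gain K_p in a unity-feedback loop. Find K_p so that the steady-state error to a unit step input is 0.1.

The loop is type 0, so e_ss(step) = 1/(1 + K_pos) with K_pos = K_p·P(0).
P(0) = 1.391. Require 1/(1 + K_p·1.391) = 0.1, so 1 + 1.391·K_p = 10.
K_p = (10 − 1)/1.391 = 6.47.

K_p = 6.47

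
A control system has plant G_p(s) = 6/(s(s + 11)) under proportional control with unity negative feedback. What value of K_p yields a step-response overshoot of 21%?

From %OS = 100·exp(−πζ/√(1−ζ²)) = 21%, ζ = −ln(0.21)/√(π²+ln²(0.21)) = 0.4449.
Characteristic equation s² + 11s + 6K_p = 0 gives ζ = 11/(2√(6K_p)).
Setting ζ = 0.4449: √(6K_p) = 11/(2·0.4449) = 12.36, so K_p = 152.8/6 = 25.5.

K_p = 25.5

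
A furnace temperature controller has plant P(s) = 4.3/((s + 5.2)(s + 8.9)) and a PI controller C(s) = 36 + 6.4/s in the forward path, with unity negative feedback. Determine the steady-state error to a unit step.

The open loop C(s)P(s) has a pole at the origin (type 1), so the static position error constant is infinite and e_ss = 1/(1+∞) = 0.

0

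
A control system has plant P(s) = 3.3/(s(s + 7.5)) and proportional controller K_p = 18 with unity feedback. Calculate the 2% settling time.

T_s ≈ 1.07 s

From 1 + K_pP(s) = 0: s² + 7.5s + 59.4 = 0 ⇒ ω_n = 7.707, ζ = 0.4866.
2% settling time T_s ≈ 4/(ζω_n) = 4/3.75 = 1.07 s.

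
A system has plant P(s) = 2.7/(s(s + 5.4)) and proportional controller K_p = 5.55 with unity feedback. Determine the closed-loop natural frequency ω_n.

ω_n = 3.87 rad/s

The closed-loop denominator is s(s+5.4) + 5.55·2.7 = s² + 5.4s + 14.99.
So ω_n² = 14.99 ⇒ ω_n = 3.871 rad/s, and ζ = 5.4/(2ω_n) = 0.697.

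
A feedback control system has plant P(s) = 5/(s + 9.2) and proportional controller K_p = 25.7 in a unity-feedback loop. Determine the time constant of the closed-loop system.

τ = 0.00726 s

Closed-loop transfer function: T(s) = K_p·P(s)/(1 + K_p·P(s)) = 128.5/(s + 9.2 + 128.5) = 128.5/(s + 137.7).
Time constant τ = 1/137.7 = 0.00726 s.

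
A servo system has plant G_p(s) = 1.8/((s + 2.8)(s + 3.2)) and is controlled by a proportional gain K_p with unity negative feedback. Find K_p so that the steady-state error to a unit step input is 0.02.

K_p = 244

Steady-state error for a unit step on this type-0 loop is 1/(1 + K_p·G_p(0)).
G_p(0) = 0.2009. Require 1/(1 + K_p·0.2009) = 0.02, so 1 + 0.2009·K_p = 50.
K_p = (50 − 1)/0.2009 = 244.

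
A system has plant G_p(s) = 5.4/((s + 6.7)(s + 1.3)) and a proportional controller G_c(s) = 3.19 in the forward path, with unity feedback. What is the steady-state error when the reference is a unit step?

0.336

The loop is type 0. Static position error constant K_pos = G_c(0)·G_p(0) = 3.19·0.62 = 1.978.
Steady-state error to a unit step: e_ss = 1/(1+K_pos) = 1/2.978 = 0.336.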